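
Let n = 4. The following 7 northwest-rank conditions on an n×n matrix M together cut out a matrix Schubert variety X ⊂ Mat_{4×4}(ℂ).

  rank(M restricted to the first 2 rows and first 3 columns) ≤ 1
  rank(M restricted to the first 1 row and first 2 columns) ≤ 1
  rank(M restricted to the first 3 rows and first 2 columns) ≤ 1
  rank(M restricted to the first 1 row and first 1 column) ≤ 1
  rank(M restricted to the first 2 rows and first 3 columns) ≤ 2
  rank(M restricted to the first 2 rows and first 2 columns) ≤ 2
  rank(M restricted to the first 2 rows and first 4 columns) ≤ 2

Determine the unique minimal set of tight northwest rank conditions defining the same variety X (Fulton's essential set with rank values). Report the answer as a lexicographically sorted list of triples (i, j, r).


The tightest implied rank at each (i,j), from the 7 conditions:

  R[1]: 1  1  1  1
  R[2]: 1  1  1  2
  R[3]: 1  1  2  3
  R[4]: 1  2  3  4

hence w(1..4) = (1, 4, 3, 2).

D(w) has 3 cells with 2 SE-corners; essential set:

[(2, 3, 1), (3, 2, 1)]


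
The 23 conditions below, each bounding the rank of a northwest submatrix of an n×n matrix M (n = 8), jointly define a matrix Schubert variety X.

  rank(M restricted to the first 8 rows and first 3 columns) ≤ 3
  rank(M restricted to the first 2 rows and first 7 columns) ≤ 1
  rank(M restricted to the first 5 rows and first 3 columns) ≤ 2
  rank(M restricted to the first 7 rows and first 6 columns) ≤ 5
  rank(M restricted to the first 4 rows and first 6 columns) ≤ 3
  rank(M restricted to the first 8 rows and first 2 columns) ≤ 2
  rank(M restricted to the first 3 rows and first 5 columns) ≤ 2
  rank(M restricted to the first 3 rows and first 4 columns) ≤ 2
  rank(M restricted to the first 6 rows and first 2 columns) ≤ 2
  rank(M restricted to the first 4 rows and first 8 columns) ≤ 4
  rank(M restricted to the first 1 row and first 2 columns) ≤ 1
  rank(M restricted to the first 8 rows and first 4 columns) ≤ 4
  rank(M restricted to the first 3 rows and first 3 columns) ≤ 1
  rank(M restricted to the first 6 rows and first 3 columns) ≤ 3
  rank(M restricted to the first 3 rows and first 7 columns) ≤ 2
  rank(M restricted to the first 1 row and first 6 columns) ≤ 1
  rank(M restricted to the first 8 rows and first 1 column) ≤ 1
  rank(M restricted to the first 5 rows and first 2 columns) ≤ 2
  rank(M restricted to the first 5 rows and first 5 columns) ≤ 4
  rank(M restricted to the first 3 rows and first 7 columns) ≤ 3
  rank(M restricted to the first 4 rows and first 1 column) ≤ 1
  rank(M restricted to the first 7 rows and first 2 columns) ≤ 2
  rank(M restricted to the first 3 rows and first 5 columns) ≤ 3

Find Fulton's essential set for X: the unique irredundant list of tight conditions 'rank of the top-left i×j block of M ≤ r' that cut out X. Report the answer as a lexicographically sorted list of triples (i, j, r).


Rank table r_w(8×8) implied by the 23 constraints:

  row 1: 1  1  1  1  1  1  1  1
  row 2: 1  1  1  1  1  1  1  2
  row 3: 1  1  1  2  2  2  2  3
  row 4: 1  2  2  3  3  3  3  4
  row 5: 1  2  2  3  4  4  4  5
  row 6: 1  2  3  4  5  5  5  6
  row 7: 1  2  3  4  5  5  6  7
  row 8: 1  2  3  4  5  6  7  8

second differences of R give the permutation w = (1, 8, 4, 2, 5, 3, 7, 6).

4 SE-corners of the 10-cell Rothe diagram give Ess(w):

[(2, 7, 1), (3, 3, 1), (5, 3, 2), (7, 6, 5)]


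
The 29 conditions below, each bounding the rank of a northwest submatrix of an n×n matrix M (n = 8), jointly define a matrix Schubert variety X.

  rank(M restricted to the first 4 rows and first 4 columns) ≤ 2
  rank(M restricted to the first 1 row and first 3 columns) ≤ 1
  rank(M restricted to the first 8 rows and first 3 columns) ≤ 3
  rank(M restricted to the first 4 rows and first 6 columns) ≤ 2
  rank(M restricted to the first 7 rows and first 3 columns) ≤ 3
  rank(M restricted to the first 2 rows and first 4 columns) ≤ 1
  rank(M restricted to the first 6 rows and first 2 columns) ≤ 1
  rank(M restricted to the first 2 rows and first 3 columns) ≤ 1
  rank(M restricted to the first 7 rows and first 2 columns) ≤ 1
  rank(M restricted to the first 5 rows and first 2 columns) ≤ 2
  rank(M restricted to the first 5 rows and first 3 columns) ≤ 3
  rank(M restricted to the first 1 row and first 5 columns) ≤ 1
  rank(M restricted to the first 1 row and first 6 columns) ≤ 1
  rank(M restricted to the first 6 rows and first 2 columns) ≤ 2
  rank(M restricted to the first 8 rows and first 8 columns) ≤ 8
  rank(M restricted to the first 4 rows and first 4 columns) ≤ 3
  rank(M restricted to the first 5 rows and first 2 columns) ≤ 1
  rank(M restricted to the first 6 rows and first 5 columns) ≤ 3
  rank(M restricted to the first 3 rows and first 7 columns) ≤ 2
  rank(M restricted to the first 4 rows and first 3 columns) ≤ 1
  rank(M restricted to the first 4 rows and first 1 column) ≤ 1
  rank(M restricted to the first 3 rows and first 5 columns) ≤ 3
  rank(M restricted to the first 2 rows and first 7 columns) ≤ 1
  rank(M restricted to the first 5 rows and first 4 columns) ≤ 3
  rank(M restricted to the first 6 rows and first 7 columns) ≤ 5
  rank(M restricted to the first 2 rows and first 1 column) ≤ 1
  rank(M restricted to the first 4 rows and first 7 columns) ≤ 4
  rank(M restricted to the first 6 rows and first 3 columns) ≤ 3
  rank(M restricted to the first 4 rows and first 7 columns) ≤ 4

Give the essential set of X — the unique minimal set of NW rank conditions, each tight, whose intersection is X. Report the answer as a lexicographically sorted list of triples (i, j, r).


Reconstructing r_w from the 29 given conditions:

  1  1  1  1  1  1  1  1
  1  1  1  1  1  1  1  2
  1  1  1  2  2  2  2  3
  1  1  1  2  2  2  3  4
  1  1  2  3  3  3  4  5
  1  1  2  3  3  4  5  6
  1  1  2  3  4  5  6  7
  1  2  3  4  5  6  7  8

reading off 1-entries of Δ²R: w = (1, 8, 4, 7, 3, 6, 5, 2).

|D(w)|=16, |Ess(w)|=5:

[(2, 7, 1), (4, 3, 1), (4, 6, 2), (6, 5, 3), (7, 2, 1)]


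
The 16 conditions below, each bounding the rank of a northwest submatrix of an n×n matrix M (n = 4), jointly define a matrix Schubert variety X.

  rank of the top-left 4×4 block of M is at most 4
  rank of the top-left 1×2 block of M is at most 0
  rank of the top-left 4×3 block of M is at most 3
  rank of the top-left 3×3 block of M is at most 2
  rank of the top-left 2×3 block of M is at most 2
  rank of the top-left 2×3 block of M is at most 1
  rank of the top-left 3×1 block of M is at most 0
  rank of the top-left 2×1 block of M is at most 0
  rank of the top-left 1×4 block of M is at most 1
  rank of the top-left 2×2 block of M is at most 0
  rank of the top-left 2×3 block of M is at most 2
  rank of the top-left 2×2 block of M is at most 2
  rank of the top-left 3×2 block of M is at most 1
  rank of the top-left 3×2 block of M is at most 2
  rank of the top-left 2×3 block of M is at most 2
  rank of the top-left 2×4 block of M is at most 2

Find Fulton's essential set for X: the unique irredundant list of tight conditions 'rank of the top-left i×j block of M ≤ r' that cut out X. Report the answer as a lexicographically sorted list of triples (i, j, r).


Recovering R(i,j) via the rank-extension bound from the 16 conditions:

  row 1: 0 0 1 1
  row 2: 0 0 1 2
  row 3: 0 1 2 3
  row 4: 1 2 3 4

giving w = (3, 4, 2, 1) via Δ²R.

Fulton essential set (2 of the 5 Rothe cells):

[(2, 2, 0), (3, 1, 0)]


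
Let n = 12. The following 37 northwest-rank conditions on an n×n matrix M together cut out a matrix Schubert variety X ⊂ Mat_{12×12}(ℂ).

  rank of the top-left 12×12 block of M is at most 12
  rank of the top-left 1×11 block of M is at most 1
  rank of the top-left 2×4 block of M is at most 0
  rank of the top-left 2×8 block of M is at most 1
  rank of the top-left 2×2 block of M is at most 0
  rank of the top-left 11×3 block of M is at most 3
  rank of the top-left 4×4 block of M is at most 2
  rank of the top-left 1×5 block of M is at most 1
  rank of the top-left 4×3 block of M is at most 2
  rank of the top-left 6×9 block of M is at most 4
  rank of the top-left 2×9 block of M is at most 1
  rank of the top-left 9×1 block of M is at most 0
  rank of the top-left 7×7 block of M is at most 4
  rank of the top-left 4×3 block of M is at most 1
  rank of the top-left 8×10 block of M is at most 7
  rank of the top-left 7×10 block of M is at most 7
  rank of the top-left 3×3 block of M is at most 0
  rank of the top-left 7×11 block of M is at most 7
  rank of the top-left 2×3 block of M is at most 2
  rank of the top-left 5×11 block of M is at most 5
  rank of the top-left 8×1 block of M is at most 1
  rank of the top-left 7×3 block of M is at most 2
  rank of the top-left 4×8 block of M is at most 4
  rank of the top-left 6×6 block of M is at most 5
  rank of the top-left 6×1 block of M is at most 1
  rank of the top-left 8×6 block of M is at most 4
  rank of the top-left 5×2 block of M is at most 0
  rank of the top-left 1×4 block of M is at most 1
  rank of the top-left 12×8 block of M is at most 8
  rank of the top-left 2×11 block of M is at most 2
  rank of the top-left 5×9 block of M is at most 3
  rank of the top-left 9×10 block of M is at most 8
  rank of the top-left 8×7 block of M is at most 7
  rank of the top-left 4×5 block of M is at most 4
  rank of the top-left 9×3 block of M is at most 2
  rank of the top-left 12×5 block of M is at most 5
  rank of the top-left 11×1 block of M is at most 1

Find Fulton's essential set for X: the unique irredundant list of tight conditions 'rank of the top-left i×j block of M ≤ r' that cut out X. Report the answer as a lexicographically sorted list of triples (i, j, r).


Computing R[i][j] = min implied NW-rank bound (n=12, 37 conditions):

  row 1: 0  0  0  0  1  1  1  1  1  1  1  1
  row 2: 0  0  0  0  1  1  1  1  1  2  2  2
  row 3: 0  0  0  1  2  2  2  2  2  3  3  3
  row 4: 0  0  1  2  3  3  3  3  3  4  4  4
  row 5: 0  0  1  2  3  3  3  3  3  4  5  5
  row 6: 0  1  2  3  4  4  4  4  4  5  6  6
  row 7: 0  1  2  3  4  4  4  5  5  6  7  7
  row 8: 0  1  2  3  4  4  5  6  6  7  8  8
  row 9: 0  1  2  3  4  5  6  7  7  8  9  9
  row 10: 1  2  3  4  5  6  7  8  8  9  10  10
  row 11: 1  2  3  4  5  6  7  8  9  10  11  11
  row 12: 1  2  3  4  5  6  7  8  9  10  11  12

so w = (5, 10, 4, 3, 11, 2, 8, 7, 6, 1, 9, 12).

Rothe diagram D(w) (30 cells), 8 SE-corners (essential conditions):

[(2, 4, 0), (2, 9, 1), (3, 3, 0), (5, 2, 0), (5, 9, 3), (7, 7, 4), (8, 6, 4), (9, 1, 0)]


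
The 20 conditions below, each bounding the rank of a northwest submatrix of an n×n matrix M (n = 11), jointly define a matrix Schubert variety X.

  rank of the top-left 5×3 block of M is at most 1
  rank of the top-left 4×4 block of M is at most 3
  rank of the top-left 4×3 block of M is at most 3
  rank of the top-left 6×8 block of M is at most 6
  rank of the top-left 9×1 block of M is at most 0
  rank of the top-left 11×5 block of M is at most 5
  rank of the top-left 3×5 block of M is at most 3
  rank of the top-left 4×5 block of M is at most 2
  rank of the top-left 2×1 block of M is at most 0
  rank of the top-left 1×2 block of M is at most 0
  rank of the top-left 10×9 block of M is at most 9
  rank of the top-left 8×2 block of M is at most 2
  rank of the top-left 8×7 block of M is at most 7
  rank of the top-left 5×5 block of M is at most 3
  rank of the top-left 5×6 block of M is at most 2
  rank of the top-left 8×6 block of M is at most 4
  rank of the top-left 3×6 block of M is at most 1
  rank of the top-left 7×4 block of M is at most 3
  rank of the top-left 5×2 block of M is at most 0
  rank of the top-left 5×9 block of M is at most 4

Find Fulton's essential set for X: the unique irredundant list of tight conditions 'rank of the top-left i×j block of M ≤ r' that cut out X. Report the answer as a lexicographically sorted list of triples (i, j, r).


Rank table r_w(11×11) implied by the 20 constraints:

  0, 0, 1, 1, 1, 1, 1, 1, 1, 1, 1
  0, 0, 1, 1, 1, 1, 2, 2, 2, 2, 2
  0, 0, 1, 1, 1, 1, 2, 3, 3, 3, 3
  0, 0, 1, 2, 2, 2, 3, 4, 4, 4, 4
  0, 0, 1, 2, 2, 2, 3, 4, 4, 5, 5
  0, 1, 2, 3, 3, 3, 4, 5, 5, 6, 6
  0, 1, 2, 3, 4, 4, 5, 6, 6, 7, 7
  0, 1, 2, 3, 4, 4, 5, 6, 7, 8, 8
  0, 1, 2, 3, 4, 5, 6, 7, 8, 9, 9
  1, 2, 3, 4, 5, 6, 7, 8, 9, 10, 10
  1, 2, 3, 4, 5, 6, 7, 8, 9, 10, 11

the unique w with this rank table is (3, 7, 8, 4, 10, 2, 5, 9, 6, 1, 11).

|D(w)|=24, |Ess(w)|=6:

[(3, 6, 1), (5, 2, 0), (5, 6, 2), (5, 9, 4), (8, 6, 4), (9, 1, 0)]


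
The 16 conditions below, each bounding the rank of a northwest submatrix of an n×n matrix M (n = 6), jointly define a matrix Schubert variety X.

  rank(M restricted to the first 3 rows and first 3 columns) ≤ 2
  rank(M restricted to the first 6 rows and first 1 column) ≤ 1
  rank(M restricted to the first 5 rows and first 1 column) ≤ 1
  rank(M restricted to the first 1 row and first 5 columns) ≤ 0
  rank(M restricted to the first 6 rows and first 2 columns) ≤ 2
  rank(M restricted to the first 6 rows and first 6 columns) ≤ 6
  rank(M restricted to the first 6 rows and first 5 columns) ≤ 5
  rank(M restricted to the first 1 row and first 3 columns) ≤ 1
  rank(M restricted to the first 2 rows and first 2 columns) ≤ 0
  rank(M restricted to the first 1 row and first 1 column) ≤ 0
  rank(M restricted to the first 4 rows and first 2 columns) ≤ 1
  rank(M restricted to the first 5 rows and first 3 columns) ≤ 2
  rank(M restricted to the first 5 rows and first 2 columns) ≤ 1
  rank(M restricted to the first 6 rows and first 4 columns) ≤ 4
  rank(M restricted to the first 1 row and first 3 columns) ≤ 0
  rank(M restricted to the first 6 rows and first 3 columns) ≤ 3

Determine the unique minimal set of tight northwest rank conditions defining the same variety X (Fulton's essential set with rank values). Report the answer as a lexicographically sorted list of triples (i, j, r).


Reconstructing r_w from the 16 given conditions:

  R[1]: 0, 0, 0, 0, 0, 1
  R[2]: 0, 0, 1, 1, 1, 2
  R[3]: 1, 1, 2, 2, 2, 3
  R[4]: 1, 1, 2, 3, 3, 4
  R[5]: 1, 1, 2, 3, 4, 5
  R[6]: 1, 2, 3, 4, 5, 6

giving w = (6, 3, 1, 4, 5, 2) via Δ²R.

|D(w)|=9, |Ess(w)|=3:

[(1, 5, 0), (2, 2, 0), (5, 2, 1)]


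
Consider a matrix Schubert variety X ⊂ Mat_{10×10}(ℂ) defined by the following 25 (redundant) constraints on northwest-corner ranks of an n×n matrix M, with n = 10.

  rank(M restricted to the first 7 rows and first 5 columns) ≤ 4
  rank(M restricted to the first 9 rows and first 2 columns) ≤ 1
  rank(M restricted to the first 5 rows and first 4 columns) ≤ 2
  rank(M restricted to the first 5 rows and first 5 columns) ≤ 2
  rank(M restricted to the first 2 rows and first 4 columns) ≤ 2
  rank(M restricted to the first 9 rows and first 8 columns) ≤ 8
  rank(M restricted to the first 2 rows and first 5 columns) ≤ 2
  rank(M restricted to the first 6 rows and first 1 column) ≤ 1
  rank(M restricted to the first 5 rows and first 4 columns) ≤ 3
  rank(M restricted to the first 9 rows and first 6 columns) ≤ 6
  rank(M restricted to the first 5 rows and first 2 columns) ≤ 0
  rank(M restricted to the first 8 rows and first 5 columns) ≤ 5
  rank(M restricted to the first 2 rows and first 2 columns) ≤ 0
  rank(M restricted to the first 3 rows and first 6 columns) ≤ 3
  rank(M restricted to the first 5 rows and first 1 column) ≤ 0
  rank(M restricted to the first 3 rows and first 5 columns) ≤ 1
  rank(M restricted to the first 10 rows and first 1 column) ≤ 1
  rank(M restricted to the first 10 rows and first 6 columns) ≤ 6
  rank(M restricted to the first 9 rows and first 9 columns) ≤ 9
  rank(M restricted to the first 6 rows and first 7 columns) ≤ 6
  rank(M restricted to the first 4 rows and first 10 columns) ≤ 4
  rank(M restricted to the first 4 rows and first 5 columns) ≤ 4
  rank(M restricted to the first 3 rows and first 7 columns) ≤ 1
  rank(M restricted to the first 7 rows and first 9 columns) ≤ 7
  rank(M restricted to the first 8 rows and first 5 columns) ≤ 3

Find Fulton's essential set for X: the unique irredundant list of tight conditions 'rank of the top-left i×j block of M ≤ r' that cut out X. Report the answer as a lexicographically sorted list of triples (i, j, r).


Propagating the 25 rank bounds to every northwest block:

  i=1: 0 0 1 1 1 1 1 1 1 1
  i=2: 0 0 1 1 1 1 1 2 2 2
  i=3: 0 0 1 1 1 1 1 2 3 3
  i=4: 0 0 1 2 2 2 2 3 4 4
  i=5: 0 0 1 2 2 3 3 4 5 5
  i=6: 1 1 2 3 3 4 4 5 6 6
  i=7: 1 1 2 3 3 4 5 6 7 7
  i=8: 1 1 2 3 3 4 5 6 7 8
  i=9: 1 1 2 3 4 5 6 7 8 9
  i=10: 1 2 3 4 5 6 7 8 9 10

giving w = (3, 8, 9, 4, 6, 1, 7, 10, 5, 2) via Δ²R.

ℓ(w)=24; the 5 essential cells (i,j,r):

[(3, 7, 1), (5, 2, 0), (5, 5, 2), (8, 5, 3), (9, 2, 1)]


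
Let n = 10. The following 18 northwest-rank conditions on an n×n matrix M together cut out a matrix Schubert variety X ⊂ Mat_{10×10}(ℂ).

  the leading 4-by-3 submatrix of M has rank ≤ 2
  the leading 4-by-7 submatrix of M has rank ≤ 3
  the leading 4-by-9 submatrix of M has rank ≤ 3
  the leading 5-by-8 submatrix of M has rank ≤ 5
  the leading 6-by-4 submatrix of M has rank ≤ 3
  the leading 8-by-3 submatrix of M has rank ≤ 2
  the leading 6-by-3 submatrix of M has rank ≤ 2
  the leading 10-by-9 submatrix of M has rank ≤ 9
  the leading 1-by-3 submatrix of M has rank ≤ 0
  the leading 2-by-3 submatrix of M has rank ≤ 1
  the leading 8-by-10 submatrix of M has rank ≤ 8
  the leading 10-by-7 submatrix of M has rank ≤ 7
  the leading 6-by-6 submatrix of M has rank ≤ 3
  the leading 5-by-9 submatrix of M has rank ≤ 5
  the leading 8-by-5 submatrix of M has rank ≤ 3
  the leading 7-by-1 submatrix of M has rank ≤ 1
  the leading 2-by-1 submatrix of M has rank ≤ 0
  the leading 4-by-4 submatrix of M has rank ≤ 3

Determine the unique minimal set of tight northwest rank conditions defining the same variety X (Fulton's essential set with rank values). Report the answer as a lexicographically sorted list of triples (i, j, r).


Reconstructing r_w from the 18 given conditions:

  R[1]: 0, 0, 0, 1, 1, 1, 1, 1, 1, 1
  R[2]: 0, 1, 1, 2, 2, 2, 2, 2, 2, 2
  R[3]: 1, 2, 2, 3, 3, 3, 3, 3, 3, 3
  R[4]: 1, 2, 2, 3, 3, 3, 3, 3, 3, 4
  R[5]: 1, 2, 2, 3, 3, 3, 4, 4, 4, 5
  R[6]: 1, 2, 2, 3, 3, 3, 4, 5, 5, 6
  R[7]: 1, 2, 2, 3, 3, 4, 5, 6, 6, 7
  R[8]: 1, 2, 2, 3, 3, 4, 5, 6, 7, 8
  R[9]: 1, 2, 3, 4, 4, 5, 6, 7, 8, 9
  R[10]: 1, 2, 3, 4, 5, 6, 7, 8, 9, 10

so w = (4, 2, 1, 10, 7, 8, 6, 9, 3, 5).

Fulton essential set (6 of the 20 Rothe cells):

[(1, 3, 0), (2, 1, 0), (4, 9, 3), (6, 6, 3), (8, 3, 2), (8, 5, 3)]


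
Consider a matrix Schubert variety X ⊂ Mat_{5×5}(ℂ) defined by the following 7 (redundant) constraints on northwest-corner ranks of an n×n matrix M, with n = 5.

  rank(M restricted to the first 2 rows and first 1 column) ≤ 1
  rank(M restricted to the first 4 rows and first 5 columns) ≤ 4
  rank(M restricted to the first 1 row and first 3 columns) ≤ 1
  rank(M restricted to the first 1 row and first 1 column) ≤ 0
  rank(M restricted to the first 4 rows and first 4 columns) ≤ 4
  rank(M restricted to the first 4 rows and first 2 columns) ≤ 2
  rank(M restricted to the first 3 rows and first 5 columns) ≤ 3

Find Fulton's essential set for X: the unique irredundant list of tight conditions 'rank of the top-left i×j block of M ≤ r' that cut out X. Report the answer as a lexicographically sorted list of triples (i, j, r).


Reconstructing r_w from the 7 given conditions:

  row 1: 0 | 1 | 1 | 1 | 1
  row 2: 1 | 2 | 2 | 2 | 2
  row 3: 1 | 2 | 3 | 3 | 3
  row 4: 1 | 2 | 3 | 4 | 4
  row 5: 1 | 2 | 3 | 4 | 5

reading off 1-entries of Δ²R: w = (2, 1, 3, 4, 5).

D(w) has 1 cell with 1 SE-corner; essential set:

[(1, 1, 0)]


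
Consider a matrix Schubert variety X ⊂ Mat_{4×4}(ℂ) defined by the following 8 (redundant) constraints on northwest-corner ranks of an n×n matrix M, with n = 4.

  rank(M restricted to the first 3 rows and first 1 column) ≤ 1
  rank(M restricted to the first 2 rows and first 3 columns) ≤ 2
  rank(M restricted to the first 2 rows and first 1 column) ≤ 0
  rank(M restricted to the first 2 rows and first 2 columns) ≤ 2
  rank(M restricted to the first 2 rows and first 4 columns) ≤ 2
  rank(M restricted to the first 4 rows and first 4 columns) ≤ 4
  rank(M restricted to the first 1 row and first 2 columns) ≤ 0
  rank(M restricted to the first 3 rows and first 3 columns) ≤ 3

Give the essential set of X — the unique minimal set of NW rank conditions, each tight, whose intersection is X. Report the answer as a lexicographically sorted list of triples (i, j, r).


Recovering R(i,j) via the rank-extension bound from the 8 conditions:

  R[1]: 0, 0, 1, 1
  R[2]: 0, 1, 2, 2
  R[3]: 1, 2, 3, 3
  R[4]: 1, 2, 3, 4

the unique w with this rank table is (3, 2, 1, 4).

Rothe diagram D(w) (3 cells), 2 SE-corners (essential conditions):

[(1, 2, 0), (2, 1, 0)]


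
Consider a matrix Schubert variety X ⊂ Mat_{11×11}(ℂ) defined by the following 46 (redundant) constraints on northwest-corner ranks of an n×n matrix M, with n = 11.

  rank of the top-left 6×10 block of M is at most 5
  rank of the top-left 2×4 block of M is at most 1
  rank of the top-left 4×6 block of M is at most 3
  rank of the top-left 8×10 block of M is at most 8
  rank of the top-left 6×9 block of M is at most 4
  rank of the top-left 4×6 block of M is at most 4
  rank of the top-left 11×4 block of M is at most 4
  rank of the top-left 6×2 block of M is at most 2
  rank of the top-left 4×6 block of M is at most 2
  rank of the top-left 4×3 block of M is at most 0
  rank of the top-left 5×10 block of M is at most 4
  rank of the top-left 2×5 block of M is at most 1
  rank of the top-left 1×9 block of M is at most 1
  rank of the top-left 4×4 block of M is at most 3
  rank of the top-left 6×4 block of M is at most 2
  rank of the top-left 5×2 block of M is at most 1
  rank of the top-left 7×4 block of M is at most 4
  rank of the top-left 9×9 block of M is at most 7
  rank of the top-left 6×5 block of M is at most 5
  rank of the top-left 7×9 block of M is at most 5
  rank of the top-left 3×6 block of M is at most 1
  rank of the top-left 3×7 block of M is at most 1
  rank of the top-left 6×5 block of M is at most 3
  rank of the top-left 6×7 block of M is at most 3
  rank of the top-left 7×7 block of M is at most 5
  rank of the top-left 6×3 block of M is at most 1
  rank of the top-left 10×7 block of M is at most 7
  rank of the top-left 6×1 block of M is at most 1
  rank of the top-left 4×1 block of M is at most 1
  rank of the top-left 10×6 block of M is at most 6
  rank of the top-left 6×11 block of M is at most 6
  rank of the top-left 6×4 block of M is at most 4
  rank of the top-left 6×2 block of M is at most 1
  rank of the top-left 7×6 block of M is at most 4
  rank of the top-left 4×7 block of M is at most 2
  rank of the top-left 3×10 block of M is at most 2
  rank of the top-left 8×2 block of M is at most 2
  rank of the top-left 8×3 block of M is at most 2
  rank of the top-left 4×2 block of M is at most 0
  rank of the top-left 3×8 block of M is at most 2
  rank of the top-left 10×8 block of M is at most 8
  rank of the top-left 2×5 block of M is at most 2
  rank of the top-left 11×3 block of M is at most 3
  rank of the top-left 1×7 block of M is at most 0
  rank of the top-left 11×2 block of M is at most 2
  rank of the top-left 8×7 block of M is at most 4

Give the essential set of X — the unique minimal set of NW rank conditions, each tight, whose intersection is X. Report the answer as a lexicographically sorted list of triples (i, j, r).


Recovering R(i,j) via the rank-extension bound from the 46 conditions:

  0, 0, 0, 0, 0, 0, 0, 1, 1, 1, 1
  0, 0, 0, 1, 1, 1, 1, 2, 2, 2, 2
  0, 0, 0, 1, 1, 1, 1, 2, 2, 2, 3
  0, 0, 0, 1, 2, 2, 2, 3, 3, 3, 4
  1, 1, 1, 2, 3, 3, 3, 4, 4, 4, 5
  1, 1, 1, 2, 3, 3, 3, 4, 4, 5, 6
  1, 2, 2, 3, 4, 4, 4, 5, 5, 6, 7
  1, 2, 2, 3, 4, 4, 4, 5, 6, 7, 8
  1, 2, 3, 4, 5, 5, 5, 6, 7, 8, 9
  1, 2, 3, 4, 5, 6, 6, 7, 8, 9, 10
  1, 2, 3, 4, 5, 6, 7, 8, 9, 10, 11

the unique w with this rank table is (8, 4, 11, 5, 1, 10, 2, 9, 3, 6, 7).

ℓ(w)=29; the 9 essential cells (i,j,r):

[(1, 7, 0), (3, 7, 1), (3, 10, 2), (4, 3, 0), (6, 3, 1), (6, 7, 3), (6, 9, 4), (8, 3, 2), (8, 7, 4)]


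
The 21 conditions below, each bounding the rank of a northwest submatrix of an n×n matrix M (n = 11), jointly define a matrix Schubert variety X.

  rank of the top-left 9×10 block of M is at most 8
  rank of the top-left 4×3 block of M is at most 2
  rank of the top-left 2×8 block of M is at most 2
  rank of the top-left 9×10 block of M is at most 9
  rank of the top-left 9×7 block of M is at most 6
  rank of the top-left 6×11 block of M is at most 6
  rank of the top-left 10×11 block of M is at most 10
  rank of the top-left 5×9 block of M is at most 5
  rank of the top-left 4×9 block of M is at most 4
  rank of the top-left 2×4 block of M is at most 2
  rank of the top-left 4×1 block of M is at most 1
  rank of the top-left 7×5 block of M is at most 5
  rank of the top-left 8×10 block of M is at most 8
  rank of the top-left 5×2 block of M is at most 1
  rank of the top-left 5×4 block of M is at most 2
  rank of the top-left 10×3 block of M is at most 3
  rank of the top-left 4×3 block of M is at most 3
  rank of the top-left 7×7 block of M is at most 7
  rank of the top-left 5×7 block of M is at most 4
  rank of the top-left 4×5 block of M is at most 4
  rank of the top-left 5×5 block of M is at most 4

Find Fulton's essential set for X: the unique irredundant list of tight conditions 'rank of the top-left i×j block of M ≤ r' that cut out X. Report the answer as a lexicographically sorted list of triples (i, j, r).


Propagating the 21 rank bounds to every northwest block:

  row 1: 1 1 1 1 1 1 1 1 1 1 1
  row 2: 1 1 2 2 2 2 2 2 2 2 2
  row 3: 1 1 2 2 3 3 3 3 3 3 3
  row 4: 1 1 2 2 3 4 4 4 4 4 4
  row 5: 1 1 2 2 3 4 4 5 5 5 5
  row 6: 1 2 3 3 4 5 5 6 6 6 6
  row 7: 1 2 3 4 5 6 6 7 7 7 7
  row 8: 1 2 3 4 5 6 6 7 8 8 8
  row 9: 1 2 3 4 5 6 6 7 8 8 9
  row 10: 1 2 3 4 5 6 7 8 9 9 10
  row 11: 1 2 3 4 5 6 7 8 9 10 11

giving w = (1, 3, 5, 6, 8, 2, 4, 9, 11, 7, 10) via Δ²R.

Rothe diagram D(w) (11 cells), 5 SE-corners (essential conditions):

[(5, 2, 1), (5, 4, 2), (5, 7, 4), (9, 7, 6), (9, 10, 8)]


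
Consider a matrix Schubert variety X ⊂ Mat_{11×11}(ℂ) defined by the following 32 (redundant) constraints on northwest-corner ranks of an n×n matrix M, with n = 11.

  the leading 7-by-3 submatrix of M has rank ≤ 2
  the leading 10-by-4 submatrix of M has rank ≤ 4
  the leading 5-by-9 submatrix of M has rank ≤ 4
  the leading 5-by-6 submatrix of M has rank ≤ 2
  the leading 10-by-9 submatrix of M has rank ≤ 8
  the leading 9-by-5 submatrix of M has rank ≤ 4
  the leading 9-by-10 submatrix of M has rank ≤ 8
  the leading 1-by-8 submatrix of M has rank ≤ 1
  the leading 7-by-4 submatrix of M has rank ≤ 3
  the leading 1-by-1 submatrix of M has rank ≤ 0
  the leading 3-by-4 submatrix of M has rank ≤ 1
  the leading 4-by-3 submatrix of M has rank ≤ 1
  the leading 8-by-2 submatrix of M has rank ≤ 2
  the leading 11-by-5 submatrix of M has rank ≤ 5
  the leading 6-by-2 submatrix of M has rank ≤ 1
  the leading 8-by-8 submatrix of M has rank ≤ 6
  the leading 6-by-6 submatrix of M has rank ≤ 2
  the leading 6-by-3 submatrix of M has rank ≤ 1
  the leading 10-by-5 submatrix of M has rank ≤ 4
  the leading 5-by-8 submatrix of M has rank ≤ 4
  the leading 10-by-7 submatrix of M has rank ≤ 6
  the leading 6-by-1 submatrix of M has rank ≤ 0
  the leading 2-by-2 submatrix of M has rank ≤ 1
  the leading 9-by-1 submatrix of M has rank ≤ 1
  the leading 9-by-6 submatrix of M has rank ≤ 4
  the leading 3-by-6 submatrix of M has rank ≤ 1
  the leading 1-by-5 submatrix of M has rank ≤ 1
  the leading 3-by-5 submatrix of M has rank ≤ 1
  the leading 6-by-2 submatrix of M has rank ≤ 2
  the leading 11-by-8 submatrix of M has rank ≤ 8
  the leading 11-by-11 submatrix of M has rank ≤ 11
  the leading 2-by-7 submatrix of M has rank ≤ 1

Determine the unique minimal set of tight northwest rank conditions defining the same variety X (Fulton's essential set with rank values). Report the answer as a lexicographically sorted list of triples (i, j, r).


Rank table r_w(11×11) implied by the 32 constraints:

  i=1: 0  1  1  1  1  1  1  1  1  1  1
  i=2: 0  1  1  1  1  1  1  2  2  2  2
  i=3: 0  1  1  1  1  1  2  3  3  3  3
  i=4: 0  1  1  2  2  2  3  4  4  4  4
  i=5: 0  1  1  2  2  2  3  4  4  5  5
  i=6: 0  1  1  2  2  2  3  4  5  6  6
  i=7: 1  2  2  3  3  3  4  5  6  7  7
  i=8: 1  2  3  4  4  4  5  6  7  8  8
  i=9: 1  2  3  4  4  4  5  6  7  8  9
  i=10: 1  2  3  4  4  5  6  7  8  9  10
  i=11: 1  2  3  4  5  6  7  8  9  10  11

hence w(1..11) = (2, 8, 7, 4, 10, 9, 1, 3, 11, 6, 5).

ℓ(w)=26; the 8 essential cells (i,j,r):

[(2, 7, 1), (3, 6, 1), (5, 9, 4), (6, 1, 0), (6, 3, 1), (6, 6, 2), (9, 6, 4), (10, 5, 4)]


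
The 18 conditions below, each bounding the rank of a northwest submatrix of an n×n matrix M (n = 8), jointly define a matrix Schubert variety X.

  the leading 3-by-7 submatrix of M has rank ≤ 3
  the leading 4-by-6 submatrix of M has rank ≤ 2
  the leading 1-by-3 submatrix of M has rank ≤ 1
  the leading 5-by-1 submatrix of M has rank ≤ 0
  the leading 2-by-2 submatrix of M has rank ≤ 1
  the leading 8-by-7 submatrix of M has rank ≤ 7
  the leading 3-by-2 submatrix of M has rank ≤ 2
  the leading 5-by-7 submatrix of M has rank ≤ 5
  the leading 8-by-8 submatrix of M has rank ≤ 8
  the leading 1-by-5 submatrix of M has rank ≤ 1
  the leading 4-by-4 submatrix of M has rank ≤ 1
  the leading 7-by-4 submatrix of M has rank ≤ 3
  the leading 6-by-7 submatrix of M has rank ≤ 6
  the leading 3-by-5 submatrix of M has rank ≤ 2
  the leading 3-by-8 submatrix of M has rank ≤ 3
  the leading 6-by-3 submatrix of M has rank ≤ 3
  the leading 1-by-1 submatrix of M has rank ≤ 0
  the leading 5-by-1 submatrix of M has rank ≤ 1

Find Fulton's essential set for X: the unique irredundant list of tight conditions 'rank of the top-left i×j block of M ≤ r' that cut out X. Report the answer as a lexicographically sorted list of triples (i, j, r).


Propagating the 18 rank bounds to every northwest block:

  i=1: 0 | 1 | 1 | 1 | 1 | 1 | 1 | 1
  i=2: 0 | 1 | 1 | 1 | 2 | 2 | 2 | 2
  i=3: 0 | 1 | 1 | 1 | 2 | 2 | 3 | 3
  i=4: 0 | 1 | 1 | 1 | 2 | 2 | 3 | 4
  i=5: 0 | 1 | 2 | 2 | 3 | 3 | 4 | 5
  i=6: 1 | 2 | 3 | 3 | 4 | 4 | 5 | 6
  i=7: 1 | 2 | 3 | 3 | 4 | 5 | 6 | 7
  i=8: 1 | 2 | 3 | 4 | 5 | 6 | 7 | 8

reading off 1-entries of Δ²R: w = (2, 5, 7, 8, 3, 1, 6, 4).

|D(w)|=14, |Ess(w)|=4:

[(4, 4, 1), (4, 6, 2), (5, 1, 0), (7, 4, 3)]


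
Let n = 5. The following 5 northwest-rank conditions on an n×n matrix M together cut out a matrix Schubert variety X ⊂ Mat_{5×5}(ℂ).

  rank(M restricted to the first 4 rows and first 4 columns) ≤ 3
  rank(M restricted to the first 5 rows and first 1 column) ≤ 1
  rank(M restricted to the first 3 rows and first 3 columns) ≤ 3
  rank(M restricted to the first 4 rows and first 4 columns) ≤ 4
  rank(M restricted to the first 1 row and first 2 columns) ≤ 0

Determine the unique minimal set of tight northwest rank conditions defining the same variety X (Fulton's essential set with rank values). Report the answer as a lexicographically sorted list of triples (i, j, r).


Recovering R(i,j) via the rank-extension bound from the 5 conditions:

  row 1: 0, 0, 1, 1, 1
  row 2: 1, 1, 2, 2, 2
  row 3: 1, 2, 3, 3, 3
  row 4: 1, 2, 3, 3, 4
  row 5: 1, 2, 3, 4, 5

so w = (3, 1, 2, 5, 4).

D(w) has 3 cells with 2 SE-corners; essential set:

[(1, 2, 0), (4, 4, 3)]


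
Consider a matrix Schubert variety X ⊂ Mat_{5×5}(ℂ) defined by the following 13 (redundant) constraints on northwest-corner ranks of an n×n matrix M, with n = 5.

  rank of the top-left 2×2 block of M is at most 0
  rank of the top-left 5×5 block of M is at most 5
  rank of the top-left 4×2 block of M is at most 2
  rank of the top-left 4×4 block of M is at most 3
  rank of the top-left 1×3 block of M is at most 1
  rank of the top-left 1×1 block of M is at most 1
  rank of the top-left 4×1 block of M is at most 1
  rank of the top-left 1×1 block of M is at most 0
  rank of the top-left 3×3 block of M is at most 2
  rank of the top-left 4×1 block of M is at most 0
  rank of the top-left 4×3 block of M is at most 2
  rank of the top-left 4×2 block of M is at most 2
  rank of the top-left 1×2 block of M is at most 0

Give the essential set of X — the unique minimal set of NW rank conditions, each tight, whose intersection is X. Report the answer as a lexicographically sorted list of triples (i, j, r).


Computing R[i][j] = min implied NW-rank bound (n=5, 13 conditions):

  row 1: 0, 0, 1, 1, 1
  row 2: 0, 0, 1, 2, 2
  row 3: 0, 1, 2, 3, 3
  row 4: 0, 1, 2, 3, 4
  row 5: 1, 2, 3, 4, 5

reading off 1-entries of Δ²R: w = (3, 4, 2, 5, 1).

ℓ(w)=6; the 2 essential cells (i,j,r):

[(2, 2, 0), (4, 1, 0)]


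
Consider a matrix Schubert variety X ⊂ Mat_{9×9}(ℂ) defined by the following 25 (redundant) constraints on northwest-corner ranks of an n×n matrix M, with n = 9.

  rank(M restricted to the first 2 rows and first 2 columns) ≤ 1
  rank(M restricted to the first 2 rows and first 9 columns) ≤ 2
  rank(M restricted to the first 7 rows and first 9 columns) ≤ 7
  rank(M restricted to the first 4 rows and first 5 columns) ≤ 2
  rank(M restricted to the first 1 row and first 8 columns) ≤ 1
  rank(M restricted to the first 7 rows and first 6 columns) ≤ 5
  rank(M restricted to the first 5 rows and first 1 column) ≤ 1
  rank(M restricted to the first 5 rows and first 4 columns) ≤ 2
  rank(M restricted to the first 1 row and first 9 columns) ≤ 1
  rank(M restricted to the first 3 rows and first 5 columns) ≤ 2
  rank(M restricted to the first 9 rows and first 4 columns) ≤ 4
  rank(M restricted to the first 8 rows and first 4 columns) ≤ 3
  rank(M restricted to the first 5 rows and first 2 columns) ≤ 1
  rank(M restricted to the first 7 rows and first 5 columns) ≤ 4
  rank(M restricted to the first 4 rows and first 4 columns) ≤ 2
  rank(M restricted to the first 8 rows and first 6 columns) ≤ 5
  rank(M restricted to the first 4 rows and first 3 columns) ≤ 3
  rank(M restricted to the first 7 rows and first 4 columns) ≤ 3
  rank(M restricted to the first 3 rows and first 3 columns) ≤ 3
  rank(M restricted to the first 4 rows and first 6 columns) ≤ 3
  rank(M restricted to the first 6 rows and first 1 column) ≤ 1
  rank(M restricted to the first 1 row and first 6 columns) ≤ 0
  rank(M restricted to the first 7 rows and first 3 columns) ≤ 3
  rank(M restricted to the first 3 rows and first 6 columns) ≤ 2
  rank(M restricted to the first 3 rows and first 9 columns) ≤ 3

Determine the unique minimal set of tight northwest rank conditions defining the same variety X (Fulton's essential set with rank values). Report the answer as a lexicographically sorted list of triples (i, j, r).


The tightest implied rank at each (i,j), from the 25 conditions:

  0, 0, 0, 0, 0, 0, 1, 1, 1
  1, 1, 1, 1, 1, 1, 2, 2, 2
  1, 1, 2, 2, 2, 2, 3, 3, 3
  1, 1, 2, 2, 2, 3, 4, 4, 4
  1, 1, 2, 2, 3, 4, 5, 5, 5
  1, 2, 3, 3, 4, 5, 6, 6, 6
  1, 2, 3, 3, 4, 5, 6, 7, 7
  1, 2, 3, 3, 4, 5, 6, 7, 8
  1, 2, 3, 4, 5, 6, 7, 8, 9

hence w(1..9) = (7, 1, 3, 6, 5, 2, 8, 9, 4).

D(w) has 14 cells with 5 SE-corners; essential set:

[(1, 6, 0), (4, 5, 2), (5, 2, 1), (5, 4, 2), (8, 4, 3)]


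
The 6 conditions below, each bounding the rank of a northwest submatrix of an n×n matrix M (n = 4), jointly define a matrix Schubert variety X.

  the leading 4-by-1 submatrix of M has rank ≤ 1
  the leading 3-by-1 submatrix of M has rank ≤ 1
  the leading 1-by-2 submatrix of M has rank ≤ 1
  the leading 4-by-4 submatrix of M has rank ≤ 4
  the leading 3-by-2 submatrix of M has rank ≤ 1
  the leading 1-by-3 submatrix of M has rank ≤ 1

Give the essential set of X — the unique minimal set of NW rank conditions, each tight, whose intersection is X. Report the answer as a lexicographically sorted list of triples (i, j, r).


The tightest implied rank at each (i,j), from the 6 conditions:

  R[1]: 1 | 1 | 1 | 1
  R[2]: 1 | 1 | 2 | 2
  R[3]: 1 | 1 | 2 | 3
  R[4]: 1 | 2 | 3 | 4

reading off 1-entries of Δ²R: w = (1, 3, 4, 2).

1 SE-corner of the 2-cell Rothe diagram gives Ess(w):

[(3, 2, 1)]


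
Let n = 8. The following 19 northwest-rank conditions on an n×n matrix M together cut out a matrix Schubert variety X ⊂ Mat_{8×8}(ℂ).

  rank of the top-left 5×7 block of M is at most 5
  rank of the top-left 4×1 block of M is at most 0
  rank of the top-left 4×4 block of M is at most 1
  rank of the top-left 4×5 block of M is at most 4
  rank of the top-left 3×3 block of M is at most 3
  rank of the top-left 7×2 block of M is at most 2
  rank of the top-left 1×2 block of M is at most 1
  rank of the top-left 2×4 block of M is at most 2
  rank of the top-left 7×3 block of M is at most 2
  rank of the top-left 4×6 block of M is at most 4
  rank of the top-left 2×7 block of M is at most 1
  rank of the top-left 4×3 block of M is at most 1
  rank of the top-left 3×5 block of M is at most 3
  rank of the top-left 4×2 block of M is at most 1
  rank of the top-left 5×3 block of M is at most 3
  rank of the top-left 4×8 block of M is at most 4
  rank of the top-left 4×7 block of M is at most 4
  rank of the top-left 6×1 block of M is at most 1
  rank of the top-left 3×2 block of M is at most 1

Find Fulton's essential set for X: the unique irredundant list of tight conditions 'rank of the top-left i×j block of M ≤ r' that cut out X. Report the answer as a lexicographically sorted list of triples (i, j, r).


Recovering R(i,j) via the rank-extension bound from the 19 conditions:

  R[1]: 0 | 1 | 1 | 1 | 1 | 1 | 1 | 1
  R[2]: 0 | 1 | 1 | 1 | 1 | 1 | 1 | 2
  R[3]: 0 | 1 | 1 | 1 | 2 | 2 | 2 | 3
  R[4]: 0 | 1 | 1 | 1 | 2 | 3 | 3 | 4
  R[5]: 1 | 2 | 2 | 2 | 3 | 4 | 4 | 5
  R[6]: 1 | 2 | 2 | 3 | 4 | 5 | 5 | 6
  R[7]: 1 | 2 | 2 | 3 | 4 | 5 | 6 | 7
  R[8]: 1 | 2 | 3 | 4 | 5 | 6 | 7 | 8

reading off 1-entries of Δ²R: w = (2, 8, 5, 6, 1, 4, 7, 3).

Rothe diagram D(w) (15 cells), 4 SE-corners (essential conditions):

[(2, 7, 1), (4, 1, 0), (4, 4, 1), (7, 3, 2)]


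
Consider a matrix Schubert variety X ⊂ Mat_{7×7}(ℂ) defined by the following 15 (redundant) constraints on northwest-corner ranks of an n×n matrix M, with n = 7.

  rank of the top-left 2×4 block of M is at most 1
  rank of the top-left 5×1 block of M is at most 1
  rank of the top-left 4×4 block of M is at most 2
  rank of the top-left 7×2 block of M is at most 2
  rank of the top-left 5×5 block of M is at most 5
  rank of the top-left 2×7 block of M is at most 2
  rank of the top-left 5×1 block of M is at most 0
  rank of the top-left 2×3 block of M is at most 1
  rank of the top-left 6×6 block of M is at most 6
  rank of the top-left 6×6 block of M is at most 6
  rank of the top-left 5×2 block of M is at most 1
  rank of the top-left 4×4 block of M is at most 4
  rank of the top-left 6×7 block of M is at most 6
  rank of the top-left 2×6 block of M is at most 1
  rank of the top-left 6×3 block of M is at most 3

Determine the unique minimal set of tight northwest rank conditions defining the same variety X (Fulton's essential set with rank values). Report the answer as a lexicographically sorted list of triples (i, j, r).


Recovering R(i,j) via the rank-extension bound from the 15 conditions:

  R[1]: 0 | 1 | 1 | 1 | 1 | 1 | 1
  R[2]: 0 | 1 | 1 | 1 | 1 | 1 | 2
  R[3]: 0 | 1 | 2 | 2 | 2 | 2 | 3
  R[4]: 0 | 1 | 2 | 2 | 3 | 3 | 4
  R[5]: 0 | 1 | 2 | 3 | 4 | 4 | 5
  R[6]: 1 | 2 | 3 | 4 | 5 | 5 | 6
  R[7]: 1 | 2 | 3 | 4 | 5 | 6 | 7

the unique w with this rank table is (2, 7, 3, 5, 4, 1, 6).

Rothe diagram D(w) (10 cells), 3 SE-corners (essential conditions):

[(2, 6, 1), (4, 4, 2), (5, 1, 0)]


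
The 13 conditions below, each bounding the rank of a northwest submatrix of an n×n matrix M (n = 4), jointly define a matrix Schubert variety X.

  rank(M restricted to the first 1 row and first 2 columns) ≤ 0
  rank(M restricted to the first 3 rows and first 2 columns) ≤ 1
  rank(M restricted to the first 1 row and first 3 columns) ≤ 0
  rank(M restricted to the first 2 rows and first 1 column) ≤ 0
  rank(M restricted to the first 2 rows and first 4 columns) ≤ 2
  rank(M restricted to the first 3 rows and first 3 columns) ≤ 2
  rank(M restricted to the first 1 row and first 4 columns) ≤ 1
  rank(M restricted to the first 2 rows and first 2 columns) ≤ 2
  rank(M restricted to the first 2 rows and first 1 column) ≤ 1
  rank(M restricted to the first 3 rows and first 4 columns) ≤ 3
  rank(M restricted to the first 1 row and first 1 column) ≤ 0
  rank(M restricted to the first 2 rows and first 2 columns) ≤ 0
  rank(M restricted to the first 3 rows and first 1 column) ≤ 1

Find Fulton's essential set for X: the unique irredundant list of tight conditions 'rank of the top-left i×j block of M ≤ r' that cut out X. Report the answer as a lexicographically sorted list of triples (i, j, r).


Rank table r_w(4×4) implied by the 13 constraints:

  R[1]: 0, 0, 0, 1
  R[2]: 0, 0, 1, 2
  R[3]: 1, 1, 2, 3
  R[4]: 1, 2, 3, 4

second differences of R give the permutation w = (4, 3, 1, 2).

D(w) has 5 cells with 2 SE-corners; essential set:

[(1, 3, 0), (2, 2, 0)]
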